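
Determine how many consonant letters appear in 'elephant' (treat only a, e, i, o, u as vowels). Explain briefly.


Consonants in 'elephant': l, p, h, n, t = 5 consonants.

5


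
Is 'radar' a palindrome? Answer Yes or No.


Forward: 'radar'
Reversed: 'radar'
They are identical.

Yes


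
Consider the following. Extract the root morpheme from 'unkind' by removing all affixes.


Remove prefix 'un' from 'unkind' to get root 'kind'.

kind


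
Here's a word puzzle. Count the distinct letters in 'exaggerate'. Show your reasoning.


Unique letters in 'exaggerate': {a, e, g, r, t, x} = 6 distinct letters.

6


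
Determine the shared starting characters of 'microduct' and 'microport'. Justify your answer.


Compare from the start: 5 characters match: 'micro'. Mismatch at position 6: 'd' vs 'p'.

micro


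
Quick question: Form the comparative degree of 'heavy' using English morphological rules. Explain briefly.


Apply comparative formation (consonant + y: change y to i, add -er): 'heavy' -> 'heavier'.

heavier


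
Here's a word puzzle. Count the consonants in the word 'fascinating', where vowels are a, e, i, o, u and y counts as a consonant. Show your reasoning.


Consonants in 'fascinating': f, s, c, n, t, n, g = 7 consonants.

7


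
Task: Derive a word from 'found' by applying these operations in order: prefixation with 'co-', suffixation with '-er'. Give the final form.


Step 1: Add prefix 'co-' to 'found' = 'cofound'
Step 2: Add suffix '-er' to 'cofound' = 'cofounder'

cofounder


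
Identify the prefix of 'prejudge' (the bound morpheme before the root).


The word 'prejudge' = 'pre' (prefix) + 'judge' (root). The prefix is 'pre'.

pre


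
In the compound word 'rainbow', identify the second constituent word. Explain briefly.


Split 'rainbow' into 'rain' + 'bow'. The second part is 'bow'.

bow


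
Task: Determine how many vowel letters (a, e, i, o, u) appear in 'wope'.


Vowels in 'wope': o, e = 2 vowels.

2


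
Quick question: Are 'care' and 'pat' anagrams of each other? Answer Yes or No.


Sorted letters of 'care': 'acer'
Sorted letters of 'pat': 'apt'
They do not match.

No


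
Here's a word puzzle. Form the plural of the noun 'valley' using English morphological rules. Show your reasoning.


Apply rule: Add -s. 'valley' becomes 'valleys'.

valleys


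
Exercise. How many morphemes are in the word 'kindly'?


Decomposition: kind (root) + -ly (suffix) = 2 morpheme(s)

2 morphemes


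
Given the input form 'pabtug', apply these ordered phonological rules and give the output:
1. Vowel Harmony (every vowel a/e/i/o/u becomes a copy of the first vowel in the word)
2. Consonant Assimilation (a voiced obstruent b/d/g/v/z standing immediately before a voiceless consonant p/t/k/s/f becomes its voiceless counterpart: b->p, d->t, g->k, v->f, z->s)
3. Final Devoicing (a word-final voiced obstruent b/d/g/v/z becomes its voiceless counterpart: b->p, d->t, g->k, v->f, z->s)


Starting form: 'pabtug'
Rule 1: Vowel Harmony: all vowels become 'a' (matching first vowel). 'pabtug' -> 'pabtag'
Rule 2: Consonant Assimilation: voiced obstruent before voiceless consonant becomes voiceless ('bt' -> 'pt'). 'pabtag' -> 'paptag'
Rule 3: Final Devoicing: word-final voiced obstruent 'g' becomes voiceless 'k'. 'paptag' -> 'paptak'
Final form: 'paptak'

paptak


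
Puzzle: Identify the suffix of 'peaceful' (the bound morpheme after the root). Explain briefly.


The word 'peaceful' = 'peace' (root) + '-ful' (suffix). The suffix is '-ful'.

ful


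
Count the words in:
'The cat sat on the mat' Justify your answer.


Split into words: The | cat | sat | on | the | mat = 6 words.

6


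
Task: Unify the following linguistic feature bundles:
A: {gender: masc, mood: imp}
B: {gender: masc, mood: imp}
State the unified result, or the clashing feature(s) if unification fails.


Compare features:
gender: A=masc vs B=masc -> unified: masc
mood: A=imp vs B=imp -> unified: imp
No clashes found.

Unified: {gender: masc, mood: imp}


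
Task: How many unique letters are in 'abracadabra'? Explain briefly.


Unique letters in 'abracadabra': {a, b, c, d, r} = 5 distinct letters.

5


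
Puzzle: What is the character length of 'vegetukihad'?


Spell out 'vegetukihad' and number each letter: v(1), e(2), g(3), e(4), t(5), u(6), k(7), i(8), h(9), a(10), d(11). Total: 11 letters.

11


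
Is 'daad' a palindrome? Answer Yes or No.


Forward: 'daad'
Reversed: 'daad'
They are identical.

Yes


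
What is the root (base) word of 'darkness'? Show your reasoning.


Remove suffix '-ness' from 'darkness' to get root 'dark'.

dark


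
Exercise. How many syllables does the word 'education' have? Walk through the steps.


Break 'education' into syllables: ed-u-ca-tion -> ed | u | ca | tion = 4 syllables

4 syllables


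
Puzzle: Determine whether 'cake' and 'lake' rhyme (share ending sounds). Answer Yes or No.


Rime (stressed vowel + following sounds) of 'cake': -ake = /eɪk/
Rime of 'lake': -ake = /eɪk/
/eɪk/ and /eɪk/ are the same ending sound, so the words rhyme.

Yes


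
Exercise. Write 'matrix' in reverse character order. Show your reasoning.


Reverse 'matrix' character by character: 'xirtam'.

xirtam


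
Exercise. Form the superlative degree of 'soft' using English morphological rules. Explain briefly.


Apply superlative formation (add -est): 'soft' -> 'softest'.

softest


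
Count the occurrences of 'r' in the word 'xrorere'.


Letter 'r' in 'xrorere': found at position(s) 2, 4, 6 = 3 occurrence(s).

3


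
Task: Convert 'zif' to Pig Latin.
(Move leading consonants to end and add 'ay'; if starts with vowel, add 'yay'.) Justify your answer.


'zif': move consonant cluster 'z' to end and add 'ay': 'ifzay'.

ifzay


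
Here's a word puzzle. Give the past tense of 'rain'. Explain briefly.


Apply rule: Add -ed. 'rain' becomes 'rained'.

rained


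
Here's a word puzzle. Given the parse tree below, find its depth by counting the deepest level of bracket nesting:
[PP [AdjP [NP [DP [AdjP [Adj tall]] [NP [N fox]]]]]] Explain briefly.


Count bracket nesting levels:
'[' at pos 0: depth = 1
'[' at pos 4: depth = 2
'[' at pos 10: depth = 3
'[' at pos 14: depth = 4
'[' at pos 18: depth = 5
'[' at pos 24: depth = 6
'[' at pos 36: depth = 5
'[' at pos 40: depth = 6
Maximum depth reached: 6

6


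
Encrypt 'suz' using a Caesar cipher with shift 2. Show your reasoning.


Shift each letter by 2: s -> u, u -> w, z -> b. Result: 'uwb'.

uwb


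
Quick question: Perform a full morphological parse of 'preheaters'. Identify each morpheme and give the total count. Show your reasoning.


Step 1: Identify prefix: 'pre' (meaning: before)
Step 2: Identify root: 'heat'
Step 3: Identify suffix(es): 'er, s'
Decomposition: pre- (prefix: before) + heat (root) + -er (suffix: one who) + -s (plural)
Total morphemes: 4

4 morphemes (pre- (prefix: before) + heat (root) + -er (suffix: one who) + -s (plural))


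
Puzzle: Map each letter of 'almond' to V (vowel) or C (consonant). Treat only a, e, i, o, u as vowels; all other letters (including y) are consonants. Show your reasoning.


Letter mapping: a = V, l = C, m = C, o = V, n = C, d = C.

VCCVCC


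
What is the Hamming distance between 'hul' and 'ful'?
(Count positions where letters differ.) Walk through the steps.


Alignment:
Position 1: 'h' vs 'f' = DIFFER
Position 2: 'u' vs 'u' = match
Position 3: 'l' vs 'l' = match
Total differences: 1

1


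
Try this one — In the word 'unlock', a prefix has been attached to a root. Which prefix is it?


The word 'unlock' = 'un' (prefix) + 'lock' (root). The prefix is 'un'.

un


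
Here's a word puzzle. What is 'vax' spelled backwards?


Reverse 'vax' character by character: 'xav'.

xav


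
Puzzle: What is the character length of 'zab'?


Spell out 'zab' and number each letter: z(1), a(2), b(3). Total: 3 letters.

3


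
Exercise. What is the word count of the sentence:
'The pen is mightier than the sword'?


Split into words: The | pen | is | mightier | than | the | sword = 7 words.

7


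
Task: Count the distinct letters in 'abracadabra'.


Unique letters in 'abracadabra': {a, b, c, d, r} = 5 distinct letters.

5


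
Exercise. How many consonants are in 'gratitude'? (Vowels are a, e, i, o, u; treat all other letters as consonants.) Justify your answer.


Consonants in 'gratitude': g, r, t, t, d = 5 consonants.

5


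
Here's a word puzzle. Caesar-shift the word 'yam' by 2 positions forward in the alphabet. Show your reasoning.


Shift each letter by 2: y -> a, a -> c, m -> o. Result: 'aco'.

aco


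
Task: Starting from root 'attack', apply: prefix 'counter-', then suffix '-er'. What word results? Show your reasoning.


Step 1: Add prefix 'counter-' to 'attack' = 'counterattack'
Step 2: Add suffix '-er' to 'counterattack' = 'counterattacker'

counterattacker


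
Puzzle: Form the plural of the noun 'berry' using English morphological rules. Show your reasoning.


Apply rule: Change -y to -ies (consonant + y). 'berry' becomes 'berries'.

berries


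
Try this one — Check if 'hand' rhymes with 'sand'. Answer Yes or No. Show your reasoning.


Rime (stressed vowel + following sounds) of 'hand': -and = /ænd/
Rime of 'sand': -and = /ænd/
/ænd/ and /ænd/ are the same ending sound, so the words rhyme.

Yes


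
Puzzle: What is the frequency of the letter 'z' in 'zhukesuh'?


Letter 'z' in 'zhukesuh': found at position(s) 1 = 1 occurrence(s).

1


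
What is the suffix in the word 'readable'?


The word 'readable' = 'read' (root) + '-able' (suffix). The suffix is '-able'.

able


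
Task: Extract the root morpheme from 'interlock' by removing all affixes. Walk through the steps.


Remove prefix 'inter' from 'interlock' to get root 'lock'.

lock


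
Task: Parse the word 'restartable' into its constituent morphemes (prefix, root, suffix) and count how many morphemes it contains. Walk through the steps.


Step 1: Identify prefix: 're' (meaning: again)
Step 2: Identify root: 'start'
Step 3: Identify suffix(es): 'able'
Decomposition: re- (prefix: again) + start (root) + -able (suffix: capable of)
Total morphemes: 3

3 morphemes (re- (prefix: again) + start (root) + -able (suffix: capable of))


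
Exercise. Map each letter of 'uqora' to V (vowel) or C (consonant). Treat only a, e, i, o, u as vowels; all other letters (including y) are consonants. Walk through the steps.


Letter mapping: u = V, q = C, o = V, r = C, a = V.

VCVCV


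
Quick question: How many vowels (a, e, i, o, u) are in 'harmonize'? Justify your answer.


Vowels in 'harmonize': a, o, i, e = 4 vowels.

4


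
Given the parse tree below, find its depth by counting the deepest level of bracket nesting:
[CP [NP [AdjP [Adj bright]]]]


Count bracket nesting levels:
'[' at pos 0: depth = 1
'[' at pos 4: depth = 2
'[' at pos 8: depth = 3
'[' at pos 14: depth = 4
Maximum depth reached: 4

4


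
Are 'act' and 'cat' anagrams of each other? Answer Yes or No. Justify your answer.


Sorted letters of 'act': 'act'
Sorted letters of 'cat': 'act'
They match.

Yes


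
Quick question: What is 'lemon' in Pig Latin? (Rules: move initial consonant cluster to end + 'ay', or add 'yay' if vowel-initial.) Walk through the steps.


'lemon': move consonant cluster 'l' to end and add 'ay': 'emonlay'.

emonlay


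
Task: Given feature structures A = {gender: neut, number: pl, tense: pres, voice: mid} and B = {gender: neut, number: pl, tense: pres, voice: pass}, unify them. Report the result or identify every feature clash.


Compare features:
gender: A=neut vs B=neut -> unified: neut
number: A=pl vs B=pl -> unified: pl
tense: A=pres vs B=pres -> unified: pres
voice: A=mid vs B=pass -> CLASH
Clash detected on feature 'voice' (mid vs pass); unification fails.

CLASH on 'voice' (mid vs pass)


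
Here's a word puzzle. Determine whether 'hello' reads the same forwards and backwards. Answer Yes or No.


Forward: 'hello'
Reversed: 'olleh'
They differ.

No


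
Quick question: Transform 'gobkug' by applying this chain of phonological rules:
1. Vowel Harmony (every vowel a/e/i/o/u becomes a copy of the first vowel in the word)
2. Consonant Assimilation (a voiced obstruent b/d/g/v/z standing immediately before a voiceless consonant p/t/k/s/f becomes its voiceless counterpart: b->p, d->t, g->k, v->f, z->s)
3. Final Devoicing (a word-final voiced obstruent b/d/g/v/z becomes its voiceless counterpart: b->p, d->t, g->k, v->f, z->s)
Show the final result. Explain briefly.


Starting form: 'gobkug'
Rule 1: Vowel Harmony: all vowels become 'o' (matching first vowel). 'gobkug' -> 'gobkog'
Rule 2: Consonant Assimilation: voiced obstruent before voiceless consonant becomes voiceless ('bk' -> 'pk'). 'gobkog' -> 'gopkog'
Rule 3: Final Devoicing: word-final voiced obstruent 'g' becomes voiceless 'k'. 'gopkog' -> 'gopkok'
Final form: 'gopkok'

gopkok


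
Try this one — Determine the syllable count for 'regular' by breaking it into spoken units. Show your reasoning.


Break 'regular' into syllables: reg-u-lar -> reg | u | lar = 3 syllables

3 syllables


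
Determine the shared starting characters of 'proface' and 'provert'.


Compare from the start: 3 characters match: 'pro'. Mismatch at position 4: 'f' vs 'v'.

pro


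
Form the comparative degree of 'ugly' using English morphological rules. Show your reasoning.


Apply comparative formation (consonant + y: change y to i, add -er): 'ugly' -> 'uglier'.

uglier


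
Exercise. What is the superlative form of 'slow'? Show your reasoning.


Apply superlative formation (add -est): 'slow' -> 'slowest'.

slowest


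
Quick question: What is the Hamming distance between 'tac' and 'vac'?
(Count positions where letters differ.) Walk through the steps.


Alignment:
Position 1: 't' vs 'v' = DIFFER
Position 2: 'a' vs 'a' = match
Position 3: 'c' vs 'c' = match
Total differences: 1

1


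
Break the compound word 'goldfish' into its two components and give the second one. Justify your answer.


Split 'goldfish' into 'gold' + 'fish'. The second part is 'fish'.

fish


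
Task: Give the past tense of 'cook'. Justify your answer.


Apply rule: Add -ed. 'cook' becomes 'cooked'.

cooked


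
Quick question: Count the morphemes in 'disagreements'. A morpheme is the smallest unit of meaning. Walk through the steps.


Decomposition: dis- (prefix) + agree (root) + -ment (suffix) + -s (plural) = 4 morpheme(s)

4 morphemes


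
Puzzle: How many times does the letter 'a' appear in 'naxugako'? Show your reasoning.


Letter 'a' in 'naxugako': found at position(s) 2, 6 = 2 occurrence(s).

2


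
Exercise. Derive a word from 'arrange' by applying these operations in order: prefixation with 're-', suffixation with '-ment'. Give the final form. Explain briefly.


Step 1: Add prefix 're-' to 'arrange' = 'rearrange'
Step 2: Add suffix '-ment' to 'rearrange' = 'rearrangement'

rearrangement


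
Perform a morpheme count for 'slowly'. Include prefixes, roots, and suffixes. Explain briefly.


Decomposition: slow (root) + -ly (suffix) = 2 morpheme(s)

2 morphemes


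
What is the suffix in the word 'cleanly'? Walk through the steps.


The word 'cleanly' = 'clean' (root) + '-ly' (suffix). The suffix is '-ly'.

ly


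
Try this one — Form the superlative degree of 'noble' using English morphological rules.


Apply superlative formation (ends in e: add -st): 'noble' -> 'noblest'.

noblest


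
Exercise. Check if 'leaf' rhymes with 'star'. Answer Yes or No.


Rime (stressed vowel + following sounds) of 'leaf': -eaf = /iːf/
Rime of 'star': -ar = /ɑːr/
/iːf/ and /ɑːr/ are different ending sounds, so the words do not rhyme.

No


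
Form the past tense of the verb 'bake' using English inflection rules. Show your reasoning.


Apply rule: Add -d (word ends in -e). 'bake' becomes 'baked'.

baked


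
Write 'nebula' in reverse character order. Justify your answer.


Reverse 'nebula' character by character: 'aluben'.

aluben


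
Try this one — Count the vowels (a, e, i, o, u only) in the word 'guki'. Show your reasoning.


Vowels in 'guki': u, i = 2 vowels.

2


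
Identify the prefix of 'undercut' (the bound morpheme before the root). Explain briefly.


The word 'undercut' = 'under' (prefix) + 'cut' (root). The prefix is 'under'.

under


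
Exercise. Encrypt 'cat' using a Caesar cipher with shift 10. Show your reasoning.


Shift each letter by 10: c -> m, a -> k, t -> d. Result: 'mkd'.

mkd


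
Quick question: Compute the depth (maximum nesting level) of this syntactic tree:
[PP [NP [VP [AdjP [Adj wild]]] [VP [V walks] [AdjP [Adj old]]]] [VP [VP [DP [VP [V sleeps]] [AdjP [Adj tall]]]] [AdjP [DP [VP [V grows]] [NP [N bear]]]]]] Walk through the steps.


Count bracket nesting levels:
'[' at pos 0: depth = 1
'[' at pos 4: depth = 2
'[' at pos 8: depth = 3
'[' at pos 12: depth = 4
'[' at pos 18: depth = 5
'[' at pos 31: depth = 3
'[' at pos 35: depth = 4
'[' at pos 45: depth = 4
'[' at pos 51: depth = 5
'[' at pos 64: depth = 2
'[' at pos 68: depth = 3
'[' at pos 72: depth = 4
'[' at pos 76: depth = 5
'[' at pos 80: depth = 6
'[' at pos 92: depth = 5
'[' at pos 98: depth = 6
'[' at pos 112: depth = 3
'[' at pos 118: depth = 4
'[' at pos 122: depth = 5
'[' at pos 126: depth = 6
'[' at pos 137: depth = 5
'[' at pos 141: depth = 6
Maximum depth reached: 6

6


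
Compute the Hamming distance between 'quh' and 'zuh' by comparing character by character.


Alignment:
Position 1: 'q' vs 'z' = DIFFER
Position 2: 'u' vs 'u' = match
Position 3: 'h' vs 'h' = match
Total differences: 1

1


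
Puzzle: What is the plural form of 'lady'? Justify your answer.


Apply rule: Change -y to -ies (consonant + y). 'lady' becomes 'ladies'.

ladies


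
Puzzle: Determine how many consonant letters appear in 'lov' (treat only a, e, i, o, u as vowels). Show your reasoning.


Consonants in 'lov': l, v = 2 consonants.

2


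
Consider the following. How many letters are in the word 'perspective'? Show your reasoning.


Spell out 'perspective' and number each letter: p(1), e(2), r(3), s(4), p(5), e(6), c(7), t(8), i(9), v(10), e(11). Total: 11 letters.

11


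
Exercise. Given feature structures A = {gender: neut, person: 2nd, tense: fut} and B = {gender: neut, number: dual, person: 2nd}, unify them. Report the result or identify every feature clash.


Compare features:
gender: A=neut vs B=neut -> unified: neut
number: A=_ vs B=dual -> unified: dual
person: A=2nd vs B=2nd -> unified: 2nd
tense: A=fut vs B=_ -> unified: fut
No clashes found.

Unified: {gender: neut, number: dual, person: 2nd, tense: fut}


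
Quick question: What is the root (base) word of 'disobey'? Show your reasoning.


Remove prefix 'dis' from 'disobey' to get root 'obey'.

obey


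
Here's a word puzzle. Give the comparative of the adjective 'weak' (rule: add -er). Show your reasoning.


Apply comparative formation (add -er): 'weak' -> 'weaker'.

weaker


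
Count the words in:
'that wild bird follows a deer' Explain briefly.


Split into words: that | wild | bird | follows | a | deer = 6 words.

6


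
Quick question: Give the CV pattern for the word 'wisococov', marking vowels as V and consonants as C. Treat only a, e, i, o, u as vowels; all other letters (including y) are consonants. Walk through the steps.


Letter mapping: w = C, i = V, s = C, o = V, c = C, o = V, c = C, o = V, v = C.

CVCVCVCVC


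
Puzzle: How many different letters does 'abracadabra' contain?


Unique letters in 'abracadabra': {a, b, c, d, r} = 5 distinct letters.

5


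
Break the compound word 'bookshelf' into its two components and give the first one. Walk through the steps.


Split 'bookshelf' into 'book' + 'shelf'. The first part is 'book'.

book


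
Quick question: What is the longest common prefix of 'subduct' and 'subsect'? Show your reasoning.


Compare from the start: 3 characters match: 'sub'. Mismatch at position 4: 'd' vs 's'.

sub


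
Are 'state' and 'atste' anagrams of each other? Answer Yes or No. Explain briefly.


Sorted letters of 'state': 'aestt'
Sorted letters of 'atste': 'aestt'
They match.

Yes


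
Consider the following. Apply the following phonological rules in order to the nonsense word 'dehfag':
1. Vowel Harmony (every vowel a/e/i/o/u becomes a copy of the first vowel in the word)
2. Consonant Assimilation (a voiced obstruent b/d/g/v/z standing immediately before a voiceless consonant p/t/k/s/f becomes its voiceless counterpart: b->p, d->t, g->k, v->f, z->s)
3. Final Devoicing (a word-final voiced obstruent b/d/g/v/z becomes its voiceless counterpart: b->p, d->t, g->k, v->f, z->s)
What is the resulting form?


Starting form: 'dehfag'
Rule 1: Vowel Harmony: all vowels become 'e' (matching first vowel). 'dehfag' -> 'dehfeg'
Rule 2: Consonant Assimilation: no voiced obstruent (b/d/g/v/z) stands immediately before a voiceless consonant (p/t/k/s/f). No change.
Rule 3: Final Devoicing: word-final voiced obstruent 'g' becomes voiceless 'k'. 'dehfeg' -> 'dehfek'
Final form: 'dehfek'

dehfek


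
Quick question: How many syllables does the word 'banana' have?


Break 'banana' into syllables: ba-na-na -> ba | na | na = 3 syllables

3 syllables


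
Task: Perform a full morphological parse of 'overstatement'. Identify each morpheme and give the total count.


Step 1: Identify prefix: 'over' (meaning: excessively)
Step 2: Identify root: 'state'
Step 3: Identify suffix(es): 'ment'
Decomposition: over- (prefix: excessively) + state (root) + -ment (suffix: action/result)
Total morphemes: 3

3 morphemes (over- (prefix: excessively) + state (root) + -ment (suffix: action/result))


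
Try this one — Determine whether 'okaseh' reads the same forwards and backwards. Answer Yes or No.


Forward: 'okaseh'
Reversed: 'hesako'
They differ.

No


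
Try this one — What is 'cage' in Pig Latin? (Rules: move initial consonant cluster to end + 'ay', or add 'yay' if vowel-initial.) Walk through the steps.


'cage': move consonant cluster 'c' to end and add 'ay': 'agecay'.

agecay


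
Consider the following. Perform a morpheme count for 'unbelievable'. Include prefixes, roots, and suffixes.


Decomposition: un- (prefix) + believe (root) + -able (suffix) = 3 morpheme(s)

3 morphemes


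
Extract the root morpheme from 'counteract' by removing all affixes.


Remove prefix 'counter' from 'counteract' to get root 'act'.

act


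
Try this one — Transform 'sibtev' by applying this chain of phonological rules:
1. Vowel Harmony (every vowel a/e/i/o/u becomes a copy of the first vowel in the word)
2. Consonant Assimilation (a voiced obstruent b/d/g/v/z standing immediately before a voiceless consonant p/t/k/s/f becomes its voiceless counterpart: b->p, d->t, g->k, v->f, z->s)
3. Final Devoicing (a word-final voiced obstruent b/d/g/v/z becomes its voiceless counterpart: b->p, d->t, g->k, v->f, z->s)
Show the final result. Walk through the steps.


Starting form: 'sibtev'
Rule 1: Vowel Harmony: all vowels become 'i' (matching first vowel). 'sibtev' -> 'sibtiv'
Rule 2: Consonant Assimilation: voiced obstruent before voiceless consonant becomes voiceless ('bt' -> 'pt'). 'sibtiv' -> 'siptiv'
Rule 3: Final Devoicing: word-final voiced obstruent 'v' becomes voiceless 'f'. 'siptiv' -> 'siptif'
Final form: 'siptif'

siptif


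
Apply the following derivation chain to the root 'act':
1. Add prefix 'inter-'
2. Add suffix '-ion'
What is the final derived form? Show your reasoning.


Step 1: Add prefix 'inter-' to 'act' = 'interact'
Step 2: Add suffix '-ion' to 'interact' = 'interaction'

interaction


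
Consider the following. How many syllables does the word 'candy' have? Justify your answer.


Break 'candy' into syllables: can-dy -> can | dy = 2 syllables

2 syllables


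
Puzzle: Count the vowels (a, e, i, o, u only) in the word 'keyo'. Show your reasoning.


Vowels in 'keyo': e, o = 2 vowels.

2


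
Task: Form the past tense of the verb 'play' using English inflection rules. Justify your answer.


Apply rule: Add -ed. 'play' becomes 'played'.

played


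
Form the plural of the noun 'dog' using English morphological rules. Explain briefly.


Apply rule: Add -s. 'dog' becomes 'dogs'.

dogs


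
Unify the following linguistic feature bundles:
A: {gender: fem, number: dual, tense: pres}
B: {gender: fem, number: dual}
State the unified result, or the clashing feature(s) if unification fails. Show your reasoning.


Compare features:
gender: A=fem vs B=fem -> unified: fem
number: A=dual vs B=dual -> unified: dual
tense: A=pres vs B=_ -> unified: pres
No clashes found.

Unified: {gender: fem, number: dual, tense: pres}


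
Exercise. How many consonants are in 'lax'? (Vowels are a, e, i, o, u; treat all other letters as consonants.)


Consonants in 'lax': l, x = 2 consonants.

2


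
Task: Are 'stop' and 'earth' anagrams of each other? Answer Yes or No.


Sorted letters of 'stop': 'opst'
Sorted letters of 'earth': 'aehrt'
They do not match.

No


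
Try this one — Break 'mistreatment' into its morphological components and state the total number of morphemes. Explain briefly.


Step 1: Identify prefix: 'mis' (meaning: wrongly)
Step 2: Identify root: 'treat'
Step 3: Identify suffix(es): 'ment'
Decomposition: mis- (prefix: wrongly) + treat (root) + -ment (suffix: action/result)
Total morphemes: 3

3 morphemes (mis- (prefix: wrongly) + treat (root) + -ment (suffix: action/result))


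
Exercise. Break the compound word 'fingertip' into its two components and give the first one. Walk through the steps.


Split 'fingertip' into 'finger' + 'tip'. The first part is 'finger'.

finger


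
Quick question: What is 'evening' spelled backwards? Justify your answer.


Reverse 'evening' character by character: 'gnineve'.

gnineve


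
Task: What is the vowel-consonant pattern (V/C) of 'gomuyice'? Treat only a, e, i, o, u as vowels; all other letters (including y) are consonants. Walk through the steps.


Letter mapping: g = C, o = V, m = C, u = V, y = C, i = V, c = C, e = V.

CVCVCVCV


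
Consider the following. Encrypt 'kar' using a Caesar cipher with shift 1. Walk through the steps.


Shift each letter by 1: k -> l, a -> b, r -> s. Result: 'lbs'.

lbs


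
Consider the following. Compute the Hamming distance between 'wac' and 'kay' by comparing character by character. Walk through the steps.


Alignment:
Position 1: 'w' vs 'k' = DIFFER
Position 2: 'a' vs 'a' = match
Position 3: 'c' vs 'y' = DIFFER
Total differences: 2

2


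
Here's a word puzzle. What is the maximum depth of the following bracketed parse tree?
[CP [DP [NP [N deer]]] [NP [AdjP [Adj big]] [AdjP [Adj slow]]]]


Count bracket nesting levels:
'[' at pos 0: depth = 1
'[' at pos 4: depth = 2
'[' at pos 8: depth = 3
'[' at pos 12: depth = 4
'[' at pos 23: depth = 2
'[' at pos 27: depth = 3
'[' at pos 33: depth = 4
'[' at pos 44: depth = 3
'[' at pos 50: depth = 4
Maximum depth reached: 4

4


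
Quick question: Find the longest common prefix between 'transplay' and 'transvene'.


Compare from the start: 5 characters match: 'trans'. Mismatch at position 6: 'p' vs 'v'.

trans


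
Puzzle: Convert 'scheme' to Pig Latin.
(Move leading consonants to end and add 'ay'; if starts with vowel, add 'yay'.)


'scheme': move consonant cluster 'sch' to end and add 'ay': 'emeschay'.

emeschay


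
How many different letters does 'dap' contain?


Unique letters in 'dap': {a, d, p} = 3 distinct letters.

3


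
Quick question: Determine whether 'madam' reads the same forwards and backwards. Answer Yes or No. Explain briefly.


Forward: 'madam'
Reversed: 'madam'
They are identical.

Yes


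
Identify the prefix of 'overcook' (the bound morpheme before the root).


The word 'overcook' = 'over' (prefix) + 'cook' (root). The prefix is 'over'.

over


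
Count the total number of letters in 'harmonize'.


Spell out 'harmonize' and number each letter: h(1), a(2), r(3), m(4), o(5), n(6), i(7), z(8), e(9). Total: 9 letters.

9


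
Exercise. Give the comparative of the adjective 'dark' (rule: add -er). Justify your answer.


Apply comparative formation (add -er): 'dark' -> 'darker'.

darker


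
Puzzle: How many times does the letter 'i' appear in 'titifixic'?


Letter 'i' in 'titifixic': found at position(s) 2, 4, 6, 8 = 4 occurrence(s).

4


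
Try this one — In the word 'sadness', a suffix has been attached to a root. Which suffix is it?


The word 'sadness' = 'sad' (root) + '-ness' (suffix). The suffix is '-ness'.

ness


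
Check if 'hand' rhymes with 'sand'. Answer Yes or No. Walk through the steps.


Rime (stressed vowel + following sounds) of 'hand': -and = /ænd/
Rime of 'sand': -and = /ænd/
/ænd/ and /ænd/ are the same ending sound, so the words rhyme.

Yes


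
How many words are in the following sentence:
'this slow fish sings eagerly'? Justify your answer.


Split into words: this | slow | fish | sings | eagerly = 5 words.

5


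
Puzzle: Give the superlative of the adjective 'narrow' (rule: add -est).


Apply superlative formation (add -est): 'narrow' -> 'narrowest'.

narrowest


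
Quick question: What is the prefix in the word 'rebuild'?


The word 'rebuild' = 're' (prefix) + 'build' (root). The prefix is 're'.

re


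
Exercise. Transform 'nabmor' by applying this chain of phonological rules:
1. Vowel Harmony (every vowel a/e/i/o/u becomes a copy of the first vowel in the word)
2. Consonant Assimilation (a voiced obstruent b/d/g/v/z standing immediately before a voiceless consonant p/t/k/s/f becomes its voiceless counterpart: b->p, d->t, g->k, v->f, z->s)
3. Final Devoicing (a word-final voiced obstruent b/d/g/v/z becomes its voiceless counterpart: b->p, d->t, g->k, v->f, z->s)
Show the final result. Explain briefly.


Starting form: 'nabmor'
Rule 1: Vowel Harmony: all vowels become 'a' (matching first vowel). 'nabmor' -> 'nabmar'
Rule 2: Consonant Assimilation: no voiced obstruent (b/d/g/v/z) stands immediately before a voiceless consonant (p/t/k/s/f). No change.
Rule 3: Final Devoicing: final consonant 'r' is not one of the voiced obstruents b/d/g/v/z. No change.
Final form: 'nabmar'

nabmar


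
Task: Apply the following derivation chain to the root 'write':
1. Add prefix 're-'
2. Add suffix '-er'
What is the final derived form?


Step 1: Add prefix 're-' to 'write' = 'rewrite'
Step 2: Add suffix '-er' to 'rewrite' = 'rewriter'

rewriter


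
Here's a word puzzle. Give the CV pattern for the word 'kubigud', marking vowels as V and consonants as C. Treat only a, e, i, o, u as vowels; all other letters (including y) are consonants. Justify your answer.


Letter mapping: k = C, u = V, b = C, i = V, g = C, u = V, d = C.

CVCVCVC


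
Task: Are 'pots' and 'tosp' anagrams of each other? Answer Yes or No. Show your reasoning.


Sorted letters of 'pots': 'opst'
Sorted letters of 'tosp': 'opst'
They match.

Yes


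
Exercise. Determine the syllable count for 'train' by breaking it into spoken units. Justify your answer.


Break 'train' into syllables: train -> train = 1 syllable

1 syllable


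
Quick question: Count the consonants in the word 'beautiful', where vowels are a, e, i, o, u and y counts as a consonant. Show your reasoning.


Consonants in 'beautiful': b, t, f, l = 4 consonants.

4


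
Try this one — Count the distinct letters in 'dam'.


Unique letters in 'dam': {a, d, m} = 3 distinct letters.

3


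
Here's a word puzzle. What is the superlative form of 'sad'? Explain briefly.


Apply superlative formation (double final consonant, add -est): 'sad' -> 'saddest'.

saddest


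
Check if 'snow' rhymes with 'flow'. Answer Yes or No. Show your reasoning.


Rime (stressed vowel + following sounds) of 'snow': -ow = /oʊ/
Rime of 'flow': -ow = /oʊ/
/oʊ/ and /oʊ/ are the same ending sound, so the words rhyme.

Yes


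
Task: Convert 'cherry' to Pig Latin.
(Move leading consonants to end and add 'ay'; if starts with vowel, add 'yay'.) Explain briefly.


'cherry': move consonant cluster 'ch' to end and add 'ay': 'errychay'.

errychay


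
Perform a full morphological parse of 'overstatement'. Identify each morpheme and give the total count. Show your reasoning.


Step 1: Identify prefix: 'over' (meaning: excessively)
Step 2: Identify root: 'state'
Step 3: Identify suffix(es): 'ment'
Decomposition: over- (prefix: excessively) + state (root) + -ment (suffix: action/result)
Total morphemes: 3

3 morphemes (over- (prefix: excessively) + state (root) + -ment (suffix: action/result))


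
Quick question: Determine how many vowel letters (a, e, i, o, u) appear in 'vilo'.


Vowels in 'vilo': i, o = 2 vowels.

2


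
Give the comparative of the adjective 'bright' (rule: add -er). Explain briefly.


Apply comparative formation (add -er): 'bright' -> 'brighter'.

brighter


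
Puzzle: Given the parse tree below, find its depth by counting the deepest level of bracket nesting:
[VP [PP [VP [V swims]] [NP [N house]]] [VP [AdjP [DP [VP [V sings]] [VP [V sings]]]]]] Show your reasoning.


Count bracket nesting levels:
'[' at pos 0: depth = 1
'[' at pos 4: depth = 2
'[' at pos 8: depth = 3
'[' at pos 12: depth = 4
'[' at pos 23: depth = 3
'[' at pos 27: depth = 4
'[' at pos 39: depth = 2
'[' at pos 43: depth = 3
'[' at pos 49: depth = 4
'[' at pos 53: depth = 5
'[' at pos 57: depth = 6
'[' at pos 68: depth = 5
'[' at pos 72: depth = 6
Maximum depth reached: 6

6


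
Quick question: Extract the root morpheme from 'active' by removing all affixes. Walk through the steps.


Remove suffix '-ive' from 'active' to get root 'act'.

act


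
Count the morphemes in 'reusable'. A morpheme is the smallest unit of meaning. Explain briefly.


Decomposition: re- (prefix) + use (root) + -able (suffix) = 3 morpheme(s)

3 morphemes


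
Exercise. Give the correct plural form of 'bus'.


Apply rule: Add -es (sibilant/fricative ending). 'bus' becomes 'buses'.

buses


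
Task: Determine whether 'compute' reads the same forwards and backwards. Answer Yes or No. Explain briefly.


Forward: 'compute'
Reversed: 'etupmoc'
They differ.

No


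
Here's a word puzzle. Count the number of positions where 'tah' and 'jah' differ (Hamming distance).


Alignment:
Position 1: 't' vs 'j' = DIFFER
Position 2: 'a' vs 'a' = match
Position 3: 'h' vs 'h' = match
Total differences: 1

1


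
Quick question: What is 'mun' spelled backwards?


Reverse 'mun' character by character: 'num'.

num


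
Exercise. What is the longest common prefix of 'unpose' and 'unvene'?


Compare from the start: 2 characters match: 'un'. Mismatch at position 3: 'p' vs 'v'.

un


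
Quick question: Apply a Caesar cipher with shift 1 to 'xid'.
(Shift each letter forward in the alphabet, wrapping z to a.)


Shift each letter by 1: x -> y, i -> j, d -> e. Result: 'yje'.

yje


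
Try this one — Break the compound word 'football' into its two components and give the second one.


Split 'football' into 'foot' + 'ball'. The second part is 'ball'.

ball


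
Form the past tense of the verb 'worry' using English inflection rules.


Apply rule: Change -y to -ied. 'worry' becomes 'worried'.

worried


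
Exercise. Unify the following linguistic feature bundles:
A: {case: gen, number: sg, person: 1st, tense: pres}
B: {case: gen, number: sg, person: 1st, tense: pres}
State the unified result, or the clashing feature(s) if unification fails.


Compare features:
case: A=gen vs B=gen -> unified: gen
number: A=sg vs B=sg -> unified: sg
person: A=1st vs B=1st -> unified: 1st
tense: A=pres vs B=pres -> unified: pres
No clashes found.

Unified: {case: gen, number: sg, person: 1st, tense: pres}


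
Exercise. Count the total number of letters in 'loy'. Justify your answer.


Spell out 'loy' and number each letter: l(1), o(2), y(3). Total: 3 letters.

3


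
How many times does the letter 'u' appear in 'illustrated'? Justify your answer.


Letter 'u' in 'illustrated': found at position(s) 4 = 1 occurrence(s).

1


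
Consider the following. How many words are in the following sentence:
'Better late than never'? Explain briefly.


Split into words: Better | late | than | never = 4 words.

4


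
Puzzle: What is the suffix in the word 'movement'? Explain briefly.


The word 'movement' = 'move' (root) + '-ment' (suffix). The suffix is '-ment'.

ment


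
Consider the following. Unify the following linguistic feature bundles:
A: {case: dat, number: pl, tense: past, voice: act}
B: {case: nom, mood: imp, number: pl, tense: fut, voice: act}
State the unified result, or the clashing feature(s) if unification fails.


Compare features:
case: A=dat vs B=nom -> CLASH
mood: A=_ vs B=imp -> unified: imp
number: A=pl vs B=pl -> unified: pl
tense: A=past vs B=fut -> CLASH
voice: A=act vs B=act -> unified: act
Clashes detected on features 'case' (dat vs nom) and 'tense' (past vs fut); unification fails.

CLASH on 'case' (dat vs nom) and 'tense' (past vs fut)


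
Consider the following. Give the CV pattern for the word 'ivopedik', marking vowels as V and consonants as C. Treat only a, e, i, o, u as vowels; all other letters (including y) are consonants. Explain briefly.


Letter mapping: i = V, v = C, o = V, p = C, e = V, d = C, i = V, k = C.

VCVCVCVC


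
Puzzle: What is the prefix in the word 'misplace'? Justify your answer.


The word 'misplace' = 'mis' (prefix) + 'place' (root). The prefix is 'mis'.

mis


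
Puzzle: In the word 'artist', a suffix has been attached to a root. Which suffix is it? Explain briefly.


The word 'artist' = 'art' (root) + '-ist' (suffix). The suffix is '-ist'.

ist


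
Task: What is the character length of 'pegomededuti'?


Spell out 'pegomededuti' and number each letter: p(1), e(2), g(3), o(4), m(5), e(6), d(7), e(8), d(9), u(10), t(11), i(12). Total: 12 letters.

12


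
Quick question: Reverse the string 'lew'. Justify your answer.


Reverse 'lew' character by character: 'wel'.

wel


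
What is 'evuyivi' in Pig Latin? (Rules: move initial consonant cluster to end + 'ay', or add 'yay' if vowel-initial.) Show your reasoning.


'evuyivi' starts with a vowel, so add 'yay': 'evuyiviyay'.

evuyiviyay


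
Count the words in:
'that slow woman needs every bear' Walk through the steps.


Split into words: that | slow | woman | needs | every | bear = 6 words.

6


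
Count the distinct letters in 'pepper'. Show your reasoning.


Unique letters in 'pepper': {e, p, r} = 3 distinct letters.

3


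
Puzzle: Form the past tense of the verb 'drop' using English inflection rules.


Apply rule: Double final consonant and add -ed. 'drop' becomes 'dropped'.

dropped


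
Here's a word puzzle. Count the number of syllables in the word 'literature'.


Break 'literature' into syllables: lit-er-a-ture -> lit | er | a | ture = 4 syllables

4 syllables


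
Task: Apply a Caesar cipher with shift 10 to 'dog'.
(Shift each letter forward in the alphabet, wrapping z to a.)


Shift each letter by 10: d -> n, o -> y, g -> q. Result: 'nyq'.

nyq


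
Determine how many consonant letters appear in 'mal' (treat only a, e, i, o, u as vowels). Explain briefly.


Consonants in 'mal': m, l = 2 consonants.

2


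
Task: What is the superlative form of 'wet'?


Apply superlative formation (double final consonant, add -est): 'wet' -> 'wettest'.

wettest
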